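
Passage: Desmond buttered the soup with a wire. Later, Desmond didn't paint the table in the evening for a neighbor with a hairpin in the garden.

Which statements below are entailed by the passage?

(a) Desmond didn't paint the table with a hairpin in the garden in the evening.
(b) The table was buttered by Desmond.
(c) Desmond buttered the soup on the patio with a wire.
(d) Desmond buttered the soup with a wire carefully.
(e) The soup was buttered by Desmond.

(e)

(a) Not entailed — dropping 'for a neighbor' under negation is not valid — the original leaves open that Desmond painted the table some other way.
(b) Not entailed — Desmond buttered the soup, not the table; the table belongs to the painting event.
(c) Not entailed — 'on the patio' adds information not in the original event.
(d) Not entailed — 'carefully' adds information not in the original event.
(e) Entailed — this follows by dropping conjuncts from the buttering event's description.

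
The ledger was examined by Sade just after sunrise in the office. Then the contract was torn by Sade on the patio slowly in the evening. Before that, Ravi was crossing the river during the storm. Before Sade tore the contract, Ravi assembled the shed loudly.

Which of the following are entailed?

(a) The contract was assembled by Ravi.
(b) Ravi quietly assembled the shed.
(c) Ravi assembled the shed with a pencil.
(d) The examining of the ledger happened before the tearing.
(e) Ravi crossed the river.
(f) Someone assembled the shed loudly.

(a) Not entailed — Ravi assembled the shed, not the contract; the contract belongs to the tearing event.
(b) Not entailed — 'quietly' adds a manner not in (and inconsistent with) the original.
(c) Not entailed — 'with a pencil' adds information not in the original event.
(d) Entailed — the narrative places the examining before the tearing.
(e) Not entailed — 'was crossing' is progressive on an accomplishment; it does not entail the completed 'crossed'.
(f) Entailed — this follows by dropping conjuncts from the assembling event's description.

(d), (f)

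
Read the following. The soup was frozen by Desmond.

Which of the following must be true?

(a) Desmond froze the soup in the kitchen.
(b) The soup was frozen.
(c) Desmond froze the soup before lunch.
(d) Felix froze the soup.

(b)

(a) Not entailed — 'in the kitchen' adds information not in the original event.
(b) Entailed — this follows by dropping conjuncts from the freezing event's description.
(c) Not entailed — 'before lunch' adds information not in the original event.
(d) Not entailed — the passage has Desmond freezing the soup, not Felix.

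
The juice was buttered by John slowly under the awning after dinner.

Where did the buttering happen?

'under the awning' marks the location of the buttering event.

under the awning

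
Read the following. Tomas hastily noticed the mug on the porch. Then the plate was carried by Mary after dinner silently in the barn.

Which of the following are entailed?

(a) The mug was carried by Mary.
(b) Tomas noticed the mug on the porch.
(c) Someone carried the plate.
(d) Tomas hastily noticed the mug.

(b), (c), (d)

(a) Not entailed — Mary carried the plate, not the mug; the mug belongs to the noticing event.
(b) Entailed — dropping 'hastily' leaves a sub-description the original still satisfies.
(c) Entailed — every conjunct here is already in the original carrying event.
(d) Entailed — the original entails any weakening of itself; this just drops 'on the porch'.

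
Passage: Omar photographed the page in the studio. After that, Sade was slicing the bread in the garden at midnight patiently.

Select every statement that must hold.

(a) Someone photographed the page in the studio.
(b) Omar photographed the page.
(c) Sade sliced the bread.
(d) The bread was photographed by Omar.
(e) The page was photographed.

(a) Entailed — generalizing the agent leaves a sub-description the original still satisfies.
(b) Entailed — dropping 'in the studio' leaves a sub-description the original still satisfies.
(c) Not entailed — 'was slicing' is progressive on an accomplishment; it does not entail the completed 'sliced'.
(d) Not entailed — Omar photographed the page, not the bread; the bread belongs to the slicing event.
(e) Entailed — dropping 'in the studio' and generalizing the agent leaves a sub-description the original still satisfies.

(a), (b), (e)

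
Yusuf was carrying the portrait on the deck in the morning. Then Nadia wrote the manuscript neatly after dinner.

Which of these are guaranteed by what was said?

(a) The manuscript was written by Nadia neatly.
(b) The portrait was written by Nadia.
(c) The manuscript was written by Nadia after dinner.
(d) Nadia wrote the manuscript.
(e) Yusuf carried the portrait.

(a), (c), (d), (e)

(a) Entailed — the original entails any weakening of itself; this just drops 'after dinner'.
(b) Not entailed — Nadia wrote the manuscript, not the portrait; the portrait belongs to the carrying event.
(c) Entailed — this follows by dropping conjuncts from the writing event's description.
(d) Entailed — the original entails any weakening of itself; this just drops 'neatly', 'after dinner'.
(e) Entailed — 'carry' is an activity; 'was carrying' entails that some carrying happened, so 'carried' holds.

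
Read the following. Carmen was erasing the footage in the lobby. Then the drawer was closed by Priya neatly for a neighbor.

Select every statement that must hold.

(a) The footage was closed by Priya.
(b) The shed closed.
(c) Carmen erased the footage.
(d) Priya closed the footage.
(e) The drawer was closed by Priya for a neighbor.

(a) Not entailed — Priya closed the drawer, not the footage; the footage belongs to the erasing event.
(b) Not entailed — the drawer is what closed, not the shed.
(c) Not entailed — 'was erasing' is progressive on an accomplishment; it does not entail the completed 'erased'.
(d) Not entailed — Priya closed the drawer, not the footage; the footage belongs to the erasing event.
(e) Entailed — this follows by dropping conjuncts from the closing event's description.

(e)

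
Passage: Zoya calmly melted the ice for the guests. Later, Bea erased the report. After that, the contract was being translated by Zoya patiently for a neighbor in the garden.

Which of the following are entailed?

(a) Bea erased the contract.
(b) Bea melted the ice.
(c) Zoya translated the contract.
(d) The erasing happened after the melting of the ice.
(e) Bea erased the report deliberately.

(a) Not entailed — Bea erased the report, not the contract; the contract belongs to the translating event.
(b) Not entailed — the passage has Zoya melting the ice, not Bea.
(c) Not entailed — 'was translating' is progressive on an accomplishment; it does not entail the completed 'translated'.
(d) Entailed — the narrative places the melting before the erasing.
(e) Not entailed — 'deliberately' adds information not in the original event.

(d)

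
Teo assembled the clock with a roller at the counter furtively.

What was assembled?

the clock

'the clock' marks the patient of the assembling event.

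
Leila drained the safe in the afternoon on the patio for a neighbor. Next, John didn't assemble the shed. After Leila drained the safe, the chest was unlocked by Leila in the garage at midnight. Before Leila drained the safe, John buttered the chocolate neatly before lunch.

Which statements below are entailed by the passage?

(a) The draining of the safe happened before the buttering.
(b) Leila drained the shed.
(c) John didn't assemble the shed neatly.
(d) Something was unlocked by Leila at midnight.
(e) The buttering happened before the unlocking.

(a) Not entailed — the narrative places the buttering before the draining, not after.
(b) Not entailed — Leila drained the safe, not the shed; the shed belongs to the assembling event.
(c) Entailed — under negation, adding a further restriction is entailed: if no such assembling event occurred, none occurred neatly either.
(d) Entailed — every conjunct here is already in the original unlocking event.
(e) Entailed — the narrative places the buttering before the unlocking.

(c), (d), (e)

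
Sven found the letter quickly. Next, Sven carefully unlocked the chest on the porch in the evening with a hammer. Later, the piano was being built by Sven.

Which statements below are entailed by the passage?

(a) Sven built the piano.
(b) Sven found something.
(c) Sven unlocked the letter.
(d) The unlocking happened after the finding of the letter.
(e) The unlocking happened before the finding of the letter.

(a) Not entailed — 'was building' is progressive on an accomplishment; it does not entail the completed 'built'.
(b) Entailed — this follows by dropping conjuncts from the finding event's description.
(c) Not entailed — Sven unlocked the chest, not the letter; the letter belongs to the finding event.
(d) Entailed — the narrative places the finding before the unlocking.
(e) Not entailed — the narrative places the finding before the unlocking, not after.

(b), (d)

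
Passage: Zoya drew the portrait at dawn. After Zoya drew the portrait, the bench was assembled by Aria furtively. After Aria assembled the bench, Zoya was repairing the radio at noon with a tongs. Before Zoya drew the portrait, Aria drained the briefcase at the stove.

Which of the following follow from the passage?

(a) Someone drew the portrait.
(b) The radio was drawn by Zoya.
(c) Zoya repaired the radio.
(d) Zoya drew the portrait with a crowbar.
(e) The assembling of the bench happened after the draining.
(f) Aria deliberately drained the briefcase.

(a) Entailed — the original entails any weakening of itself; this just drops 'at dawn' and generalizes the agent.
(b) Not entailed — Zoya drew the portrait, not the radio; the radio belongs to the repairing event.
(c) Not entailed — 'was repairing' is progressive on an accomplishment; it does not entail the completed 'repaired'.
(d) Not entailed — 'with a crowbar' adds information not in the original event.
(e) Entailed — the narrative places the draining before the assembling.
(f) Not entailed — 'deliberately' adds information not in the original event.

(a), (e)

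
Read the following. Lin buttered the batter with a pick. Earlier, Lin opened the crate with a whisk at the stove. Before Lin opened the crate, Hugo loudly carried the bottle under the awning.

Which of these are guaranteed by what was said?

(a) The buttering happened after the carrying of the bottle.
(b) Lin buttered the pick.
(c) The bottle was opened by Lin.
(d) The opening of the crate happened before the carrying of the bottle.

(a)

(a) Entailed — the narrative places the carrying before the buttering.
(b) Not entailed — the pick is the instrument, not what was buttered.
(c) Not entailed — Lin opened the crate, not the bottle; the bottle belongs to the carrying event.
(d) Not entailed — the narrative places the carrying before the opening, not after.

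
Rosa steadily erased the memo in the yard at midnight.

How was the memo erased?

steadily

'steadily' marks the manner of the erasing event.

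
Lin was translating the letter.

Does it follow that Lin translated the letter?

'was translating' is progressive; for an accomplishment like 'translate the letter', it doesn't entail completion.

no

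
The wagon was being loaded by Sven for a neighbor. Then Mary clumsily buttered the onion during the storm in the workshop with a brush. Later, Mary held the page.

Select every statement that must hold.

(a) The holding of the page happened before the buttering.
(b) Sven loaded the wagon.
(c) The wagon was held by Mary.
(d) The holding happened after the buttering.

(a) Not entailed — the narrative places the buttering before the holding, not after.
(b) Not entailed — 'was loading' is progressive on an accomplishment; it does not entail the completed 'loaded'.
(c) Not entailed — Mary held the page, not the wagon; the wagon belongs to the loading event.
(d) Entailed — the narrative places the buttering before the holding.

(d)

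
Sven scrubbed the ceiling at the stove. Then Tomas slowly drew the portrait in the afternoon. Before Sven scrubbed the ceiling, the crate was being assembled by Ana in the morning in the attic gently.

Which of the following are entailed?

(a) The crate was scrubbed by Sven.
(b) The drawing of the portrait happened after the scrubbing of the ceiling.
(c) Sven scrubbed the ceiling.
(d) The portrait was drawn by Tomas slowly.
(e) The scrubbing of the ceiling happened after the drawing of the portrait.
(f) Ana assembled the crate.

(b), (c), (d)

(a) Not entailed — Sven scrubbed the ceiling, not the crate; the crate belongs to the assembling event.
(b) Entailed — the narrative places the scrubbing before the drawing.
(c) Entailed — every conjunct here is already in the original scrubbing event.
(d) Entailed — this follows by dropping conjuncts from the drawing event's description.
(e) Not entailed — the narrative places the scrubbing before the drawing, not after.
(f) Not entailed — 'was assembling' is progressive on an accomplishment; it does not entail the completed 'assembled'.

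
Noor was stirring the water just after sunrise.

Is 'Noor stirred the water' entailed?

'stir' is atelic; if Noor was stirring the water, then Noor stirred the water (for some time).

yes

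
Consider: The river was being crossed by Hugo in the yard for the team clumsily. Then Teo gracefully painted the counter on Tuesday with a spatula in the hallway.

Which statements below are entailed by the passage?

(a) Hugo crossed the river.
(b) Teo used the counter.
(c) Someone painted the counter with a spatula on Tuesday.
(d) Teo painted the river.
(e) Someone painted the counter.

(a) Not entailed — 'was crossing' is progressive on an accomplishment; it does not entail the completed 'crossed'.
(b) Not entailed — the counter is the patient, not an instrument — Teo used a spatula.
(c) Entailed — the original entails any weakening of itself; this just drops 'in the hallway', 'gracefully' and generalizes the agent.
(d) Not entailed — Teo painted the counter, not the river; the river belongs to the crossing event.
(e) Entailed — this follows by dropping conjuncts from the painting event's description.

(c), (e)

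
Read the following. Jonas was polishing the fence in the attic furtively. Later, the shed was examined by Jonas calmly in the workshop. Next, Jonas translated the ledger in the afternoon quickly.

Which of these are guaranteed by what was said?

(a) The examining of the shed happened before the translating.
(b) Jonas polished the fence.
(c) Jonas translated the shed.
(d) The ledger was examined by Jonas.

(a), (b)

(a) Entailed — the narrative places the examining before the translating.
(b) Entailed — 'polish' is an activity; 'was polishing' entails that some polishing happened, so 'polished' holds.
(c) Not entailed — Jonas translated the ledger, not the shed; the shed belongs to the examining event.
(d) Not entailed — Jonas examined the shed, not the ledger; the ledger belongs to the translating event.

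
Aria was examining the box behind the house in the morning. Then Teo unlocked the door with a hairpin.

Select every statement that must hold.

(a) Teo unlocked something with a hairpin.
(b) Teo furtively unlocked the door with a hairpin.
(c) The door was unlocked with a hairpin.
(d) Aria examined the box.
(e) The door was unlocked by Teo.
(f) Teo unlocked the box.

(a), (c), (d), (e)

(a) Entailed — every conjunct here is already in the original unlocking event.
(b) Not entailed — 'furtively' adds information not in the original event.
(c) Entailed — the original entails any weakening of itself; this just generalizes the agent.
(d) Entailed — 'examine' is an activity; 'was examining' entails that some examining happened, so 'examined' holds.
(e) Entailed — the original entails any weakening of itself; this just drops 'with a hairpin'.
(f) Not entailed — Teo unlocked the door, not the box; the box belongs to the examining event.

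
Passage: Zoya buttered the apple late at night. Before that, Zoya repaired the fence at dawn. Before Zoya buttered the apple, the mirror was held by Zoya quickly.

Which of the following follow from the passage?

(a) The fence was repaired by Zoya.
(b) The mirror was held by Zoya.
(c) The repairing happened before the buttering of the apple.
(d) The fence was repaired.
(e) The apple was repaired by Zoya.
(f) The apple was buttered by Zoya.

(a) Entailed — dropping 'at dawn' leaves a sub-description the original still satisfies.
(b) Entailed — the original entails any weakening of itself; this just drops 'quickly'.
(c) Entailed — the narrative places the repairing before the buttering.
(d) Entailed — dropping 'at dawn' and generalizing the agent leaves a sub-description the original still satisfies.
(e) Not entailed — Zoya repaired the fence, not the apple; the apple belongs to the buttering event.
(f) Entailed — this follows by dropping conjuncts from the buttering event's description.

(a), (b), (c), (d), (f)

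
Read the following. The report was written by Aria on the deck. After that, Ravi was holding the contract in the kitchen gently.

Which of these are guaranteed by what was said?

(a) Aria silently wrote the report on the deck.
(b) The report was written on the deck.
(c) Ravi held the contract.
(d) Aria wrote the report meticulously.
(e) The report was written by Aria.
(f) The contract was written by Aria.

(a) Not entailed — 'silently' adds information not in the original event.
(b) Entailed — generalizing the agent leaves a sub-description the original still satisfies.
(c) Entailed — 'hold' is an activity; 'was holding' entails that some holding happened, so 'held' holds.
(d) Not entailed — 'meticulously' adds information not in the original event.
(e) Entailed — this follows by dropping conjuncts from the writing event's description.
(f) Not entailed — Aria wrote the report, not the contract; the contract belongs to the holding event.

(b), (c), (e)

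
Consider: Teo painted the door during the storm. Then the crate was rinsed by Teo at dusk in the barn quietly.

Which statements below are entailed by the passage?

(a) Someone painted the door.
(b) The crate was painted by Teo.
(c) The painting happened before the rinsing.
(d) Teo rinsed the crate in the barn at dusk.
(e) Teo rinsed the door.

(a) Entailed — dropping 'during the storm' and generalizing the agent leaves a sub-description the original still satisfies.
(b) Not entailed — Teo painted the door, not the crate; the crate belongs to the rinsing event.
(c) Entailed — the narrative places the painting before the rinsing.
(d) Entailed — this follows by dropping conjuncts from the rinsing event's description.
(e) Not entailed — Teo rinsed the crate, not the door; the door belongs to the painting event.

(a), (c), (d)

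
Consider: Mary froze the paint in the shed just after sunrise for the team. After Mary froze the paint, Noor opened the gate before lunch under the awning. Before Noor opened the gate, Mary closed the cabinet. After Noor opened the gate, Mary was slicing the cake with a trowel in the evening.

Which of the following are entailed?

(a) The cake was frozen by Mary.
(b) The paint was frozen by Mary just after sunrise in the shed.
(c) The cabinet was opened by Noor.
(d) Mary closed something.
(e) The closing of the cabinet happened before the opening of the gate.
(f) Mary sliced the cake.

(a) Not entailed — Mary froze the paint, not the cake; the cake belongs to the slicing event.
(b) Entailed — dropping 'for the team' leaves a sub-description the original still satisfies.
(c) Not entailed — Noor opened the gate, not the cabinet; the cabinet belongs to the closing event.
(d) Entailed — generalizing the patient leaves a sub-description the original still satisfies.
(e) Entailed — the narrative places the closing before the opening.
(f) Not entailed — 'was slicing' is progressive on an accomplishment; it does not entail the completed 'sliced'.

(b), (d), (e)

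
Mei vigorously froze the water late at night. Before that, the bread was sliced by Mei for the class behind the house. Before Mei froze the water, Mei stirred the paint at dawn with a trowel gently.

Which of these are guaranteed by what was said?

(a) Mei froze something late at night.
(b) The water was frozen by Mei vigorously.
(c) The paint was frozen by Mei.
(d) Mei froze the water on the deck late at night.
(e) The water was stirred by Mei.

(a), (b)

(a) Entailed — every conjunct here is already in the original freezing event.
(b) Entailed — dropping 'late at night' leaves a sub-description the original still satisfies.
(c) Not entailed — Mei froze the water, not the paint; the paint belongs to the stirring event.
(d) Not entailed — 'on the deck' adds information not in the original event.
(e) Not entailed — Mei stirred the paint, not the water; the water belongs to the freezing event.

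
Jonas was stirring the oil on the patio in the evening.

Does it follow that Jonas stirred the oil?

'stir' is atelic; if Jonas was stirring the oil, then Jonas stirred the oil (for some time).

yes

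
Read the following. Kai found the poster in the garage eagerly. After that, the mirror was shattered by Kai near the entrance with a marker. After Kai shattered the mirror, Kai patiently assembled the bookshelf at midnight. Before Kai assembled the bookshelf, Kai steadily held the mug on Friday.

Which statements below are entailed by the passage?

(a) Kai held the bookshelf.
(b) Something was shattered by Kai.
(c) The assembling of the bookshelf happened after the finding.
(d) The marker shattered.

(a) Not entailed — Kai held the mug, not the bookshelf; the bookshelf belongs to the assembling event.
(b) Entailed — dropping 'with a marker', 'near the entrance' and generalizing the patient leaves a sub-description the original still satisfies.
(c) Entailed — the narrative places the finding before the assembling.
(d) Not entailed — the mirror is what shattered, not the marker.

(b), (c)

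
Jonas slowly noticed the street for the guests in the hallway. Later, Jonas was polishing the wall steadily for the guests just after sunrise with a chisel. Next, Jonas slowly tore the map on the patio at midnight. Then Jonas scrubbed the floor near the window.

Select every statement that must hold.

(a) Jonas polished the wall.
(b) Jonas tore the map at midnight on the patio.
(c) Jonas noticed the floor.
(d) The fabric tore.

(a) Entailed — 'polish' is an activity; 'was polishing' entails that some polishing happened, so 'polished' holds.
(b) Entailed — every conjunct here is already in the original tearing event.
(c) Not entailed — Jonas noticed the street, not the floor; the floor belongs to the scrubbing event.
(d) Not entailed — the map is what tore, not the fabric.

(a), (b)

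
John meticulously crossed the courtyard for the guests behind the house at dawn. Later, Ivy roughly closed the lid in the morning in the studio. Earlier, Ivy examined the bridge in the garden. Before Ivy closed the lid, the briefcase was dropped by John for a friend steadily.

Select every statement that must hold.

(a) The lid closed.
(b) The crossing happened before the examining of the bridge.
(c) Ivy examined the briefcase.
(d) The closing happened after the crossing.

(a), (d)

(a) Entailed — 'Ivy closed the lid' is causative; it entails the inchoative 'the lid closed'.
(b) Not entailed — the narrative doesn't order the crossing relative to the examining.
(c) Not entailed — Ivy examined the bridge, not the briefcase; the briefcase belongs to the dropping event.
(d) Entailed — the narrative places the crossing before the closing.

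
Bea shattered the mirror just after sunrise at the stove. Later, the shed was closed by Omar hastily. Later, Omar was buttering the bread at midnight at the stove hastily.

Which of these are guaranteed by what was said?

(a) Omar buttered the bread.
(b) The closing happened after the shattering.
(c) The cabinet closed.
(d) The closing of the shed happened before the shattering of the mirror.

(b)

(a) Not entailed — 'was buttering' is progressive on an accomplishment; it does not entail the completed 'buttered'.
(b) Entailed — the narrative places the shattering before the closing.
(c) Not entailed — the shed is what closed, not the cabinet.
(d) Not entailed — the narrative places the shattering before the closing, not after.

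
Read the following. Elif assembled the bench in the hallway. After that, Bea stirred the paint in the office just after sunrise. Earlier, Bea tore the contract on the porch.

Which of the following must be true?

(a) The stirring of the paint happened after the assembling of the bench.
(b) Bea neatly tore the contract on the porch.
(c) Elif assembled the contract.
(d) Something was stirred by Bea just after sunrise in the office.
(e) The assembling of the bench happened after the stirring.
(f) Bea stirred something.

(a) Entailed — the narrative places the assembling before the stirring.
(b) Not entailed — 'neatly' adds information not in the original event.
(c) Not entailed — Elif assembled the bench, not the contract; the contract belongs to the tearing event.
(d) Entailed — the original entails any weakening of itself; this just generalizes the patient.
(e) Not entailed — the narrative places the assembling before the stirring, not after.
(f) Entailed — every conjunct here is already in the original stirring event.

(a), (d), (f)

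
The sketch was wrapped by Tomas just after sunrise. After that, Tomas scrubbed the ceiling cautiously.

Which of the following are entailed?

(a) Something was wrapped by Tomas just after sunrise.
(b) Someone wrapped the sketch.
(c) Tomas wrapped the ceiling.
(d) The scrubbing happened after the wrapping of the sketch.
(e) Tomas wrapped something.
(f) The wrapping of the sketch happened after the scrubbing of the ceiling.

(a), (b), (d), (e)

(a) Entailed — this follows by dropping conjuncts from the wrapping event's description.
(b) Entailed — this follows by dropping conjuncts from the wrapping event's description.
(c) Not entailed — Tomas wrapped the sketch, not the ceiling; the ceiling belongs to the scrubbing event.
(d) Entailed — the narrative places the wrapping before the scrubbing.
(e) Entailed — this follows by dropping conjuncts from the wrapping event's description.
(f) Not entailed — the narrative places the wrapping before the scrubbing, not after.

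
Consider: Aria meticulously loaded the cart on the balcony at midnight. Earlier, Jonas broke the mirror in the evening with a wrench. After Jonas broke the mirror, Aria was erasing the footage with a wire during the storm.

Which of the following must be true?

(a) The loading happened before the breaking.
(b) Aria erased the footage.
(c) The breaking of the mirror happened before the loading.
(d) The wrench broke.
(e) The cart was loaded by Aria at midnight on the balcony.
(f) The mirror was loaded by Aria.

(c), (e)

(a) Not entailed — the narrative places the breaking before the loading, not after.
(b) Not entailed — 'was erasing' is progressive on an accomplishment; it does not entail the completed 'erased'.
(c) Entailed — the narrative places the breaking before the loading.
(d) Not entailed — the mirror is what broke, not the wrench.
(e) Entailed — this follows by dropping conjuncts from the loading event's description.
(f) Not entailed — Aria loaded the cart, not the mirror; the mirror belongs to the breaking event.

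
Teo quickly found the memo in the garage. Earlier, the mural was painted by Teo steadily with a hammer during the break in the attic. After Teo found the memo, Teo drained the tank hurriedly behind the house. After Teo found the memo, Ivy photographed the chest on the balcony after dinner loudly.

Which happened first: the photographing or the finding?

The connectives place the finding before the photographing.

the finding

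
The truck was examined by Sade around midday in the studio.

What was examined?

the truck

'the truck' marks the patient of the examining event.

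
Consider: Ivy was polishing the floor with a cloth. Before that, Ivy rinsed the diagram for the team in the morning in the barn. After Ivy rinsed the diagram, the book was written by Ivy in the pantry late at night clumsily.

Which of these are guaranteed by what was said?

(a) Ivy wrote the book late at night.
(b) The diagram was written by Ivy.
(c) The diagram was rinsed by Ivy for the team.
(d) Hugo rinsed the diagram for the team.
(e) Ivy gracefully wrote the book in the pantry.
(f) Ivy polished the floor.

(a) Entailed — this follows by dropping conjuncts from the writing event's description.
(b) Not entailed — Ivy wrote the book, not the diagram; the diagram belongs to the rinsing event.
(c) Entailed — this follows by dropping conjuncts from the rinsing event's description.
(d) Not entailed — the passage has Ivy rinsing the diagram, not Hugo.
(e) Not entailed — 'gracefully' adds a manner not in (and inconsistent with) the original.
(f) Entailed — 'polish' is an activity; 'was polishing' entails that some polishing happened, so 'polished' holds.

(a), (c), (f)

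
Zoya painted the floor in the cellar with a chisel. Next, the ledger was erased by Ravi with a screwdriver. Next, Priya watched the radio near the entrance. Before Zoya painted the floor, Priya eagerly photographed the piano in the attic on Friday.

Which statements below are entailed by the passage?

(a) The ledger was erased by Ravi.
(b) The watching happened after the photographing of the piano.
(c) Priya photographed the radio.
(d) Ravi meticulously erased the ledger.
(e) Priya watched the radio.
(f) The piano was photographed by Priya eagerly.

(a) Entailed — the original entails any weakening of itself; this just drops 'with a screwdriver'.
(b) Entailed — the narrative places the photographing before the watching.
(c) Not entailed — Priya photographed the piano, not the radio; the radio belongs to the watching event.
(d) Not entailed — 'meticulously' adds information not in the original event.
(e) Entailed — dropping 'near the entrance' leaves a sub-description the original still satisfies.
(f) Entailed — every conjunct here is already in the original photographing event.

(a), (b), (e), (f)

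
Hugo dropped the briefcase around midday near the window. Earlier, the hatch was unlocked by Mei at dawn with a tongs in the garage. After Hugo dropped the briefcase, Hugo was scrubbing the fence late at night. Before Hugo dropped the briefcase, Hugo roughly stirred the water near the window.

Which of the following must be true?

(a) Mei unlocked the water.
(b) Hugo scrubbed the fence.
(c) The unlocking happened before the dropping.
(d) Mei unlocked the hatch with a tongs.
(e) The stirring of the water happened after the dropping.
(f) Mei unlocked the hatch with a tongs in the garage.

(a) Not entailed — Mei unlocked the hatch, not the water; the water belongs to the stirring event.
(b) Entailed — 'scrub' is an activity; 'was scrubbing' entails that some scrubbing happened, so 'scrubbed' holds.
(c) Entailed — the narrative places the unlocking before the dropping.
(d) Entailed — the original entails any weakening of itself; this just drops 'in the garage', 'at dawn'.
(e) Not entailed — the narrative places the stirring before the dropping, not after.
(f) Entailed — every conjunct here is already in the original unlocking event.

(b), (c), (d), (f)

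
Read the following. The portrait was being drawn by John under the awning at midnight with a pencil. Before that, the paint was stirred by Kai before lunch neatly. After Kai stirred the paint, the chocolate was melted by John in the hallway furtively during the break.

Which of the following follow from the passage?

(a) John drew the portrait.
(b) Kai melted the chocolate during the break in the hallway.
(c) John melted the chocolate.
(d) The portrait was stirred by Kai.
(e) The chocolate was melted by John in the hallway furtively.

(c), (e)

(a) Not entailed — 'was drawing' is progressive on an accomplishment; it does not entail the completed 'drew'.
(b) Not entailed — the passage has John melting the chocolate, not Kai.
(c) Entailed — the original entails any weakening of itself; this just drops 'in the hallway', 'furtively', 'during the break'.
(d) Not entailed — Kai stirred the paint, not the portrait; the portrait belongs to the drawing event.
(e) Entailed — this follows by dropping conjuncts from the melting event's description.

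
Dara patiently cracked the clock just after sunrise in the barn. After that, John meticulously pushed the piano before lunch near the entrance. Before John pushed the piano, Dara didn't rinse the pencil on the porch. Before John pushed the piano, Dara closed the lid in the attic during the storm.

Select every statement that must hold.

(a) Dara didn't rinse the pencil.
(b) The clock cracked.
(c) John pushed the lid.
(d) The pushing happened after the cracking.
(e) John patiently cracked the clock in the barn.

(a) Not entailed — dropping 'on the porch' under negation is not valid — the original leaves open that Dara rinsed the pencil some other way.
(b) Entailed — 'Dara cracked the clock' is causative; it entails the inchoative 'the clock cracked'.
(c) Not entailed — John pushed the piano, not the lid; the lid belongs to the closing event.
(d) Entailed — the narrative places the cracking before the pushing.
(e) Not entailed — the passage has Dara cracking the clock, not John.

(b), (d)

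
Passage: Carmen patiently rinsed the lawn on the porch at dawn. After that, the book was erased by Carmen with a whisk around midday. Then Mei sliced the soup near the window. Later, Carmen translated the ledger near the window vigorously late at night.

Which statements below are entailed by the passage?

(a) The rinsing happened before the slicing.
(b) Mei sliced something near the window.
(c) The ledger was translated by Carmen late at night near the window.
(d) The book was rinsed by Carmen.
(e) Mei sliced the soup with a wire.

(a), (b), (c)

(a) Entailed — the narrative places the rinsing before the slicing.
(b) Entailed — the original entails any weakening of itself; this just generalizes the patient.
(c) Entailed — dropping 'vigorously' leaves a sub-description the original still satisfies.
(d) Not entailed — Carmen rinsed the lawn, not the book; the book belongs to the erasing event.
(e) Not entailed — 'with a wire' adds information not in the original event.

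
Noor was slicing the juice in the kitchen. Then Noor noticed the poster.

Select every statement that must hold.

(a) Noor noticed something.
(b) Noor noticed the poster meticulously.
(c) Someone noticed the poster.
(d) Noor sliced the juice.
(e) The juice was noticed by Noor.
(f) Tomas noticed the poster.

(a) Entailed — the original entails any weakening of itself; this just generalizes the patient.
(b) Not entailed — 'meticulously' adds information not in the original event.
(c) Entailed — every conjunct here is already in the original noticing event.
(d) Not entailed — 'was slicing' is progressive on an accomplishment; it does not entail the completed 'sliced'.
(e) Not entailed — Noor noticed the poster, not the juice; the juice belongs to the slicing event.
(f) Not entailed — the passage has Noor noticing the poster, not Tomas.

(a), (c)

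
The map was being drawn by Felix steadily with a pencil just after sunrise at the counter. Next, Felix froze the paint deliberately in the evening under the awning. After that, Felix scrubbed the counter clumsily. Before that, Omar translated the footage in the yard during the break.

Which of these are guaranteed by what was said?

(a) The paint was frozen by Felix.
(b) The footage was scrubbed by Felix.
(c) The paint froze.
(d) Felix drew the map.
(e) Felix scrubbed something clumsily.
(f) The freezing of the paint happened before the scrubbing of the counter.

(a), (c), (e), (f)

(a) Entailed — every conjunct here is already in the original freezing event.
(b) Not entailed — Felix scrubbed the counter, not the footage; the footage belongs to the translating event.
(c) Entailed — 'Felix froze the paint' is causative; it entails the inchoative 'the paint froze'.
(d) Not entailed — 'was drawing' is progressive on an accomplishment; it does not entail the completed 'drew'.
(e) Entailed — every conjunct here is already in the original scrubbing event.
(f) Entailed — the narrative places the freezing before the scrubbing.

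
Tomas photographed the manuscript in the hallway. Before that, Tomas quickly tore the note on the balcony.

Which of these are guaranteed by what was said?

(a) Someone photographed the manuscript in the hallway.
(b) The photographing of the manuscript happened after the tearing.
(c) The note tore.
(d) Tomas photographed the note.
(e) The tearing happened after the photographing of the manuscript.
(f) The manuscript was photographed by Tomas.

(a), (b), (c), (f)

(a) Entailed — generalizing the agent leaves a sub-description the original still satisfies.
(b) Entailed — the narrative places the tearing before the photographing.
(c) Entailed — 'Tomas tore the note' is causative; it entails the inchoative 'the note tore'.
(d) Not entailed — Tomas photographed the manuscript, not the note; the note belongs to the tearing event.
(e) Not entailed — the narrative places the tearing before the photographing, not after.
(f) Entailed — this follows by dropping conjuncts from the photographing event's description.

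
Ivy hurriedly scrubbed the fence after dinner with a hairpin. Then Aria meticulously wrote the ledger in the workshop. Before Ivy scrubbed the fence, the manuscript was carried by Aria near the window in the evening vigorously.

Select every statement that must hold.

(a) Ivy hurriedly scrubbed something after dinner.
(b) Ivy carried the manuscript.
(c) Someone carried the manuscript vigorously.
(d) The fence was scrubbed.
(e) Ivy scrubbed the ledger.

(a), (c), (d)

(a) Entailed — every conjunct here is already in the original scrubbing event.
(b) Not entailed — the passage has Aria carrying the manuscript, not Ivy.
(c) Entailed — the original entails any weakening of itself; this just drops 'in the evening', 'near the window' and generalizes the agent.
(d) Entailed — every conjunct here is already in the original scrubbing event.
(e) Not entailed — Ivy scrubbed the fence, not the ledger; the ledger belongs to the writing event.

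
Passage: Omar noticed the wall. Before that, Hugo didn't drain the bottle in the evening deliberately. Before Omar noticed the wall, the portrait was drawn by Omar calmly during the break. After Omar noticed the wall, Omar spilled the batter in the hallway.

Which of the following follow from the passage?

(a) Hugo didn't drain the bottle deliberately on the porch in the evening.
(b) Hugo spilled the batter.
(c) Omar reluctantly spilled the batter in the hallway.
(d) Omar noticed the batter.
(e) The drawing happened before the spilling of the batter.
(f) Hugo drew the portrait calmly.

(a), (e)

(a) Entailed — under negation, adding a further restriction is entailed: if no such draining event occurred, none occurred on the porch either.
(b) Not entailed — the passage has Omar spilling the batter, not Hugo.
(c) Not entailed — 'reluctantly' adds information not in the original event.
(d) Not entailed — Omar noticed the wall, not the batter; the batter belongs to the spilling event.
(e) Entailed — the narrative places the drawing before the spilling.
(f) Not entailed — the passage has Omar drawing the portrait, not Hugo.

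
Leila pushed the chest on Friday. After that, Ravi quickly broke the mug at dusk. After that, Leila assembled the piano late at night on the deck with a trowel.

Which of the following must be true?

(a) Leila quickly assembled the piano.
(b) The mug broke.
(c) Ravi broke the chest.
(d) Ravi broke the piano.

(a) Not entailed — 'quickly' adds information not in the original event.
(b) Entailed — 'Ravi broke the mug' is causative; it entails the inchoative 'the mug broke'.
(c) Not entailed — Ravi broke the mug, not the chest; the chest belongs to the pushing event.
(d) Not entailed — Ravi broke the mug, not the piano; the piano belongs to the assembling event.

(b)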